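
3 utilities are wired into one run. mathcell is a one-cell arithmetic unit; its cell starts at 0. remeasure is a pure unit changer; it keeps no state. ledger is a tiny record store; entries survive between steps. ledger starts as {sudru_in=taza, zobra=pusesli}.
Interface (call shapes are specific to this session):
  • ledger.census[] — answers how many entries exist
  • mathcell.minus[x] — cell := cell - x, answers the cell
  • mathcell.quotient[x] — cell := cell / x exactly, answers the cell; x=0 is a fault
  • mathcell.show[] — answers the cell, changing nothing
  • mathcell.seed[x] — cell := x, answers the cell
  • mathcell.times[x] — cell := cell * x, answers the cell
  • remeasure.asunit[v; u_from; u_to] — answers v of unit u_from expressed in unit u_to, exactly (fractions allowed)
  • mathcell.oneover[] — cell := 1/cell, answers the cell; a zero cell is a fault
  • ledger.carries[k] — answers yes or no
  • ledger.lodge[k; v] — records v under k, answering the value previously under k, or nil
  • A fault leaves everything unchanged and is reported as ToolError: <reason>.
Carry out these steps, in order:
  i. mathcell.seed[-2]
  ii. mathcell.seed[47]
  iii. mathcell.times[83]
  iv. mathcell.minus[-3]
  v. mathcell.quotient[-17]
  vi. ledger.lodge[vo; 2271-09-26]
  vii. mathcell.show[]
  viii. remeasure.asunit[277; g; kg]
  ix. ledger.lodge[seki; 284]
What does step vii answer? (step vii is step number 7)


Answer: -3904/17

Derivation:
Do: seed[-2]
See: -2
Do: seed[47]
See: 47
Do: times[83]
See: 3901
Do: minus[-3]
See: 3904
Do: quotient[-17]
See: -3904/17
Do: lodge[vo; 2271-09-26]
See: nil
Do: show[]
See: -3904/17
Do: asunit[277; g; kg]
See: 277/1000
Do: lodge[seki; 284]
See: nil


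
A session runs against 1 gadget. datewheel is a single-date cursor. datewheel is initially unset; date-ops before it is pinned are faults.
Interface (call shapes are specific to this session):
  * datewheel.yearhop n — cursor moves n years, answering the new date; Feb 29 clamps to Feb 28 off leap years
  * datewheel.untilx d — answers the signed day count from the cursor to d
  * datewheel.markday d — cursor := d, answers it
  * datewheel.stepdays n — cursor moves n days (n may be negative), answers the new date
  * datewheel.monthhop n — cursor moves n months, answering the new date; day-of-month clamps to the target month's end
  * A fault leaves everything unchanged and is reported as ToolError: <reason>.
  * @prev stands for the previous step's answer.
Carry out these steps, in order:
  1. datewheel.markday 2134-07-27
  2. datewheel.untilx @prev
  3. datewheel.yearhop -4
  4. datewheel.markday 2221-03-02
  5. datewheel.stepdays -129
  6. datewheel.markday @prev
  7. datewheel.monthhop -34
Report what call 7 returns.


Answer: 2217-12-24

Derivation:
CALL markday[d='2134-07-27']
RET  2134-07-27
CALL untilx[d='@prev']
RET  0
CALL yearhop[n='-4']
RET  2130-07-27
CALL markday[d='2221-03-02']
RET  2221-03-02
CALL stepdays[n='-129']
RET  2220-10-24
CALL markday[d='@prev']
RET  2220-10-24
CALL monthhop[n='-34']
RET  2217-12-24


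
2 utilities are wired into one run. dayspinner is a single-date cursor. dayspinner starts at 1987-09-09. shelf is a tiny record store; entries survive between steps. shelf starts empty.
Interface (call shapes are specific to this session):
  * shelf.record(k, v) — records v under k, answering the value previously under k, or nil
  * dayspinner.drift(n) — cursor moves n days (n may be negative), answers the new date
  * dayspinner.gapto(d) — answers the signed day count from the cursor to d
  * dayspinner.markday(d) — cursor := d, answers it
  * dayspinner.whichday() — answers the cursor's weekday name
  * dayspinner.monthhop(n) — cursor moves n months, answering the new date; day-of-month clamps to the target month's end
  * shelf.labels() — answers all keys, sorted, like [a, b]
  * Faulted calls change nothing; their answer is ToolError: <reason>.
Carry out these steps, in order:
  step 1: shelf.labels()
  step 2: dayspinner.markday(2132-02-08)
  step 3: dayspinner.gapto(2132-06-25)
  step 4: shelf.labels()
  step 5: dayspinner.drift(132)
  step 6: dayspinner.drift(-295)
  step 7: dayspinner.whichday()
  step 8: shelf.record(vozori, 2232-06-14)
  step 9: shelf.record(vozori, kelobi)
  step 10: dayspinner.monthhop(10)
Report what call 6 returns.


==> shelf.labels()
<== []
==> dayspinner.markday(d: 2132-02-08)
<== 2132-02-08
==> dayspinner.gapto(d: 2132-06-25)
<== 138
==> shelf.labels()
<== []
==> dayspinner.drift(n: 132)
<== 2132-06-19
==> dayspinner.drift(n: -295)
<== 2131-08-29
==> dayspinner.whichday()
<== Wednesday
==> shelf.record(k: vozori, v: 2232-06-14)
<== nil
==> shelf.record(k: vozori, v: kelobi)
<== 2232-06-14
==> dayspinner.monthhop(n: 10)
<== 2132-06-29

Answer: 2131-08-29


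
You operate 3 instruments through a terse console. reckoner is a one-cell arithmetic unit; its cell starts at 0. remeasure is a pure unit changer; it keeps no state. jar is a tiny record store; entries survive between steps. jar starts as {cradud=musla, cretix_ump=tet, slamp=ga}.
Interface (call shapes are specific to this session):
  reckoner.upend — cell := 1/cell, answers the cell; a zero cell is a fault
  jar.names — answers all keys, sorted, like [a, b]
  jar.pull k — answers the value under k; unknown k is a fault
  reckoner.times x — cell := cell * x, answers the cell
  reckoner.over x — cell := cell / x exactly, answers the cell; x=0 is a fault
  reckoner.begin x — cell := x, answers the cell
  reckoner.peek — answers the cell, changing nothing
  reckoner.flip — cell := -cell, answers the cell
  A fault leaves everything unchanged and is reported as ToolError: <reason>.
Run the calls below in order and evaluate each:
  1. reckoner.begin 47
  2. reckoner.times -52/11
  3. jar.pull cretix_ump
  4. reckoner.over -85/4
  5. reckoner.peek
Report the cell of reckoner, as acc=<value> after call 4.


I try reckoner.begin with x: 47, — result: 47.
I invoke reckoner.times with x: -52/11, which returns -2444/11.
Invoking jar.pull with k: cretix_ump, and get tet.
I invoke reckoner.over with x: -85/4, — result: 9776/935.
Now I run reckoner.peek, and get 9776/935.

Answer: acc=9776/935


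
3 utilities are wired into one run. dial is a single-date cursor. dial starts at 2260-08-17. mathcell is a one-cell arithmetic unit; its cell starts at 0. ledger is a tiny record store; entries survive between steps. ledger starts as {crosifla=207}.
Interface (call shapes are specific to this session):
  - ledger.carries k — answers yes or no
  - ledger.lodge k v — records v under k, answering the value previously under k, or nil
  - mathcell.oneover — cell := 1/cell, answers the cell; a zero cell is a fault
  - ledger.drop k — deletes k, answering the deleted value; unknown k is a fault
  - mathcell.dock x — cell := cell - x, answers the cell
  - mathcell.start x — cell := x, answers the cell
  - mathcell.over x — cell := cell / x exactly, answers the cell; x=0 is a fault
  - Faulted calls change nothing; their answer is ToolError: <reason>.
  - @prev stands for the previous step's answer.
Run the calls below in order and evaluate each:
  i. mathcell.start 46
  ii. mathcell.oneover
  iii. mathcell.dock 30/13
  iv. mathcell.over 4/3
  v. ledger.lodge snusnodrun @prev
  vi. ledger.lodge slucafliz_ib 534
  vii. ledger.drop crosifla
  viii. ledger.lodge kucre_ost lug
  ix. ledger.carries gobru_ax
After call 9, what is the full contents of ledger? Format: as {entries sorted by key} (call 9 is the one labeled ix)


Answer: {kucre_ost=lug, slucafliz_ib=534, snusnodrun=-4101/2392}

Derivation:
-> start(x: 46)
<- 46
-> oneover()
<- 1/46
-> dock(x: 30/13)
<- -1367/598
-> over(x: 4/3)
<- -4101/2392
-> lodge(k: snusnodrun, v: @prev)
<- nil
-> lodge(k: slucafliz_ib, v: 534)
<- nil
-> drop(k: crosifla)
<- 207
-> lodge(k: kucre_ost, v: lug)
<- nil
-> carries(k: gobru_ax)
<- no


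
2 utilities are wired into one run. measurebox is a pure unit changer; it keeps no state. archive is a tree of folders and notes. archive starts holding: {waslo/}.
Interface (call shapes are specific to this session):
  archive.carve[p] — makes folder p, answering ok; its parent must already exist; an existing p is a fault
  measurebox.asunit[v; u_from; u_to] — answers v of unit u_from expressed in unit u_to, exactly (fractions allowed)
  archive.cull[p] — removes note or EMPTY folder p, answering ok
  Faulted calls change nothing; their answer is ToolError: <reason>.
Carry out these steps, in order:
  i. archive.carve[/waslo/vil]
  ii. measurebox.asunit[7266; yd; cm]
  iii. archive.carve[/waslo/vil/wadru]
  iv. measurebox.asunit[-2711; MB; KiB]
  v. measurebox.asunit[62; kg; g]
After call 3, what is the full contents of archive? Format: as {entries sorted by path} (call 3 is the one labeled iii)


Answer: {waslo/, waslo/vil/, waslo/vil/wadru/}

Derivation:
I run carve(p=/waslo/vil), and observe ok.
I invoke asunit(v=7266, u_from=yd, u_to=cm), and observe 16610076/25.
Calling carve(p=/waslo/vil/wadru), → ok.
Now I run asunit(v=-2711, u_from=MB, u_to=KiB), and see -42359375/16.
Calling asunit(v=62, u_from=kg, u_to=g), — result: 62000.


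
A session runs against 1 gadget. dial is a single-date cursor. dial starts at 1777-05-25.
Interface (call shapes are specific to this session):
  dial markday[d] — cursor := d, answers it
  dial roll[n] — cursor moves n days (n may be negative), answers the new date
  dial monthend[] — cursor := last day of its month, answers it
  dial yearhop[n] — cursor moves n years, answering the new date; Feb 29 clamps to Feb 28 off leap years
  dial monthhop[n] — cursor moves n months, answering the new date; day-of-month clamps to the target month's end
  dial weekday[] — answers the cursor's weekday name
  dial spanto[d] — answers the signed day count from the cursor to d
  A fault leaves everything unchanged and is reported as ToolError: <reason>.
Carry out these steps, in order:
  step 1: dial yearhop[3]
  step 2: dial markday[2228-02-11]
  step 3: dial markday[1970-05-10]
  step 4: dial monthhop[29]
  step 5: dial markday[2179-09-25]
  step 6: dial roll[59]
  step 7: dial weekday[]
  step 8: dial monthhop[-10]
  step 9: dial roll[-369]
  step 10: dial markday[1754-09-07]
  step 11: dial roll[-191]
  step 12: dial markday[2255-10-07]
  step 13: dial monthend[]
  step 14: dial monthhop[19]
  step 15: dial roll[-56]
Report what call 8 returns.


·→ dial yearhop(3)
·← 1780-05-25
·→ dial markday(2228-02-11)
·← 2228-02-11
·→ dial markday(1970-05-10)
·← 1970-05-10
·→ dial monthhop(29)
·← 1972-10-10
·→ dial markday(2179-09-25)
·← 2179-09-25
·→ dial roll(59)
·← 2179-11-23
·→ dial weekday()
·← Tuesday
·→ dial monthhop(-10)
·← 2179-01-23
·→ dial roll(-369)
·← 2178-01-19
·→ dial markday(1754-09-07)
·← 1754-09-07
·→ dial roll(-191)
·← 1754-02-28
·→ dial markday(2255-10-07)
·← 2255-10-07
·→ dial monthend()
·← 2255-10-31
·→ dial monthhop(19)
·← 2257-05-31
·→ dial roll(-56)
·← 2257-04-05

Answer: 2179-01-23


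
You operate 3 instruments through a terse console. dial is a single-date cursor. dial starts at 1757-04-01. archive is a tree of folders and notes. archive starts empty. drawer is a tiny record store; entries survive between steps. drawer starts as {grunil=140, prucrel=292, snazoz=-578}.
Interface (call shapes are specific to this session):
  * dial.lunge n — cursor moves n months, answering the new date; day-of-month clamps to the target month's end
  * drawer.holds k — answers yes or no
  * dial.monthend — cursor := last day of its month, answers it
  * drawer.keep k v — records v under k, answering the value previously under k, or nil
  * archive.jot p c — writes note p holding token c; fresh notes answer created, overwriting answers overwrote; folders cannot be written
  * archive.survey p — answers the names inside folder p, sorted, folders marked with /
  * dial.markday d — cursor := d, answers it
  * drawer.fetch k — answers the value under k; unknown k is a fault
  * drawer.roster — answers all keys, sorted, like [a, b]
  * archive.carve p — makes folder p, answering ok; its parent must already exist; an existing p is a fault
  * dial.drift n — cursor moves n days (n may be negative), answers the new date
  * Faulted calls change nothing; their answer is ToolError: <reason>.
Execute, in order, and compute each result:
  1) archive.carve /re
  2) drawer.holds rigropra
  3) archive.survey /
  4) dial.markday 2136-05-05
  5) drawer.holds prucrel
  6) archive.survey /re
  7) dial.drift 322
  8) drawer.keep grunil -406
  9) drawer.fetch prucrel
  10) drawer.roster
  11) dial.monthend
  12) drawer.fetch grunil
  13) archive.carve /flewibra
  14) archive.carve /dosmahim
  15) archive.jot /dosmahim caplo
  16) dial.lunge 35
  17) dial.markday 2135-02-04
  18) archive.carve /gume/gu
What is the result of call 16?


% archive.carve p→/re
= ok
% drawer.holds k→rigropra
= no
% archive.survey p→/
= [re/]
% dial.markday d→2136-05-05
= 2136-05-05
% drawer.holds k→prucrel
= yes
% archive.survey p→/re
= []
% dial.drift n→322
= 2137-03-23
% drawer.keep k→grunil v→-406
= 140
% drawer.fetch k→prucrel
= 292
% drawer.roster
= [grunil, prucrel, snazoz]
% dial.monthend
= 2137-03-31
% drawer.fetch k→grunil
= -406
% archive.carve p→/flewibra
= ok
% archive.carve p→/dosmahim
= ok
% archive.jot p→/dosmahim c→caplo
= ToolError: is a directory
% dial.lunge n→35
= 2140-02-29
% dial.markday d→2135-02-04
= 2135-02-04
% archive.carve p→/gume/gu
= ToolError: no parent

Answer: 2140-02-29


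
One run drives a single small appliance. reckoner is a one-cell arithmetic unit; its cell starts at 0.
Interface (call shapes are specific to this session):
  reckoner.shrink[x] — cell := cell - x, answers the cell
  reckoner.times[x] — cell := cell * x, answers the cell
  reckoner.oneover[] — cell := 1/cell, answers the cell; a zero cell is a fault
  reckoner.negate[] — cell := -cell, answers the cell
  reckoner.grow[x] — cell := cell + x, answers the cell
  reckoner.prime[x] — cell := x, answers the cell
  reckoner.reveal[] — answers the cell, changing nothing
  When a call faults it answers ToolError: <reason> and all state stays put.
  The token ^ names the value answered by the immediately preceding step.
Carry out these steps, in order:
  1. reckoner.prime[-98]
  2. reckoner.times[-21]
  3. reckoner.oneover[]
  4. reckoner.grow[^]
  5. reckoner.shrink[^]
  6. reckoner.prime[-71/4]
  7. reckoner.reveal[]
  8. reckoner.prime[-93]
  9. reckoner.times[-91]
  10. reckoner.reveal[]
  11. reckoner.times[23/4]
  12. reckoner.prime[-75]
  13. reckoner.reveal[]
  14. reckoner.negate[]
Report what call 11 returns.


Answer: 194649/4

Derivation:
;; reckoner.prime(x=-98) ~> -98
;; reckoner.times(x=-21) ~> 2058
;; reckoner.oneover() ~> 1/2058
;; reckoner.grow(x=^) ~> 1/1029
;; reckoner.shrink(x=^) ~> 0
;; reckoner.prime(x=-71/4) ~> -71/4
;; reckoner.reveal() ~> -71/4
;; reckoner.prime(x=-93) ~> -93
;; reckoner.times(x=-91) ~> 8463
;; reckoner.reveal() ~> 8463
;; reckoner.times(x=23/4) ~> 194649/4
;; reckoner.prime(x=-75) ~> -75
;; reckoner.reveal() ~> -75
;; reckoner.negate() ~> 75


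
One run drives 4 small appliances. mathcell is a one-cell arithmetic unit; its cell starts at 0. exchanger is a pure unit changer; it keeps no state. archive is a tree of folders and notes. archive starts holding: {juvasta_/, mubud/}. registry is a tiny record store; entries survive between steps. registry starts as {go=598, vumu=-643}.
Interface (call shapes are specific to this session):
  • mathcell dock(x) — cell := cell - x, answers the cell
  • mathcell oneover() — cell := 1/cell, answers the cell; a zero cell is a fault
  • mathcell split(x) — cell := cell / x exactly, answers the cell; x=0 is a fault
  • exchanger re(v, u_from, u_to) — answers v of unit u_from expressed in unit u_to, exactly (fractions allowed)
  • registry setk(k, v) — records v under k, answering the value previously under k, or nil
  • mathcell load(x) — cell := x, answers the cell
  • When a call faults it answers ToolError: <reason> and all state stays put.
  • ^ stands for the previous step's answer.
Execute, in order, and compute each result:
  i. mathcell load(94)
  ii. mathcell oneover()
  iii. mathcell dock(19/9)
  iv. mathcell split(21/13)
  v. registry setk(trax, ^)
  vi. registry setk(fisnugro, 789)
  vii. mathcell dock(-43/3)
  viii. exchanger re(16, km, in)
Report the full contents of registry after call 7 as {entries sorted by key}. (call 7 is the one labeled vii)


Answer: {fisnugro=789, go=598, trax=-23101/17766, vumu=-643}

Derivation:
-- mathcell load(x=94) : 94
-- mathcell oneover() : 1/94
-- mathcell dock(x=19/9) : -1777/846
-- mathcell split(x=21/13) : -23101/17766
-- registry setk(k=trax, v=^) : nil
-- registry setk(k=fisnugro, v=789) : nil
-- mathcell dock(x=-43/3) : 231545/17766
-- exchanger re(v=16, u_from=km, u_to=in) : 80000000/127


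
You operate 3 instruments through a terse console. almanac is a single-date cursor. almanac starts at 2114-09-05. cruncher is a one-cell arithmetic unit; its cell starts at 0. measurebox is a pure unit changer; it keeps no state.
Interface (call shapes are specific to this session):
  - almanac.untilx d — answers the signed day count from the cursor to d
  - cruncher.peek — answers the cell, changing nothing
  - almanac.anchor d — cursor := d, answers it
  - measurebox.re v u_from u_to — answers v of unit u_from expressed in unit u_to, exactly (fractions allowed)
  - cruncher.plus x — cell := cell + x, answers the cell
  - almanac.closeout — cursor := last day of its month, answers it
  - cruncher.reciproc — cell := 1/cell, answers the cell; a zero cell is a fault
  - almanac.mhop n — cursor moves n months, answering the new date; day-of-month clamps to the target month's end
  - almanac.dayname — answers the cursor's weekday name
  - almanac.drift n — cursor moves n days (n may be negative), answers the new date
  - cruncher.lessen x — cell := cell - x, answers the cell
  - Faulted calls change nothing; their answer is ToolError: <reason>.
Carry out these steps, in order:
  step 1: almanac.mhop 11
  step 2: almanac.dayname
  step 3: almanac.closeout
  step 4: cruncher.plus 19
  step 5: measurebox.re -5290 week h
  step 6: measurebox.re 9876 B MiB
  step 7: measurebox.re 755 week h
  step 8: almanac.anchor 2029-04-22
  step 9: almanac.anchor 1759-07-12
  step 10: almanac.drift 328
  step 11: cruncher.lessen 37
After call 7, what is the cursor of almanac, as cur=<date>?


Then almanac.mhop passing n→11: 2115-08-05.
Next I call almanac.dayname, — result: Monday.
Using almanac.closeout(), giving 2115-08-31.
Now I run cruncher.plus passing x→19, and observe 19.
Then measurebox.re passing v→-5290, u_from→week, u_to→h, giving -888720.
Next I call measurebox.re passing v→9876, u_from→B, u_to→MiB, giving 2469/262144.
Now I run measurebox.re passing v→755, u_from→week, u_to→h, yielding 126840.
I call almanac.anchor passing d→2029-04-22, which returns 2029-04-22.
I call almanac.anchor passing d→1759-07-12, and observe 1759-07-12.
I use almanac.drift passing n→328, which returns 1760-06-04.
Using cruncher.lessen passing x→37, yielding -18.

Answer: cur=2115-08-31


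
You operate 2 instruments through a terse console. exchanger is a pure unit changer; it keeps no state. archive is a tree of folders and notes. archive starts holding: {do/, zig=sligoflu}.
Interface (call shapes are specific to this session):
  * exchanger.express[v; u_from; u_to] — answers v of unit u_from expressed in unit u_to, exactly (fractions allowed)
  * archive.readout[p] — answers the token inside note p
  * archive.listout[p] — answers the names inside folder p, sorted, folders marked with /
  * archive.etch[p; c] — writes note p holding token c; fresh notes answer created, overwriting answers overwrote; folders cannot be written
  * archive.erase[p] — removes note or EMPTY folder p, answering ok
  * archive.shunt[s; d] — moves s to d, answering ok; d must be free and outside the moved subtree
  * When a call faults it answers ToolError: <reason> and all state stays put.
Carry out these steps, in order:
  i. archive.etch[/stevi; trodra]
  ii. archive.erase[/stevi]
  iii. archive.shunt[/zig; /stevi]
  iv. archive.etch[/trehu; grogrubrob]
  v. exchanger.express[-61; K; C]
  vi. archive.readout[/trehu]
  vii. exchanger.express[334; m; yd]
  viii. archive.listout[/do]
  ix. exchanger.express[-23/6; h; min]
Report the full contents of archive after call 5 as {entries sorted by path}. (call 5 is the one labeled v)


Act: archive.etch[p='/stevi'; c='trodra']
Obs: created
Act: archive.erase[p='/stevi']
Obs: ok
Act: archive.shunt[s='/zig'; d='/stevi']
Obs: ok
Act: archive.etch[p='/trehu'; c='grogrubrob']
Obs: created
Act: exchanger.express[v='-61'; u_from='K'; u_to='C']
Obs: -6683/20
Act: archive.readout[p='/trehu']
Obs: grogrubrob
Act: exchanger.express[v='334'; u_from='m'; u_to='yd']
Obs: 417500/1143
Act: archive.listout[p='/do']
Obs: []
Act: exchanger.express[v='-23/6'; u_from='h'; u_to='min']
Obs: -230

Answer: {do/, stevi=sligoflu, trehu=grogrubrob}


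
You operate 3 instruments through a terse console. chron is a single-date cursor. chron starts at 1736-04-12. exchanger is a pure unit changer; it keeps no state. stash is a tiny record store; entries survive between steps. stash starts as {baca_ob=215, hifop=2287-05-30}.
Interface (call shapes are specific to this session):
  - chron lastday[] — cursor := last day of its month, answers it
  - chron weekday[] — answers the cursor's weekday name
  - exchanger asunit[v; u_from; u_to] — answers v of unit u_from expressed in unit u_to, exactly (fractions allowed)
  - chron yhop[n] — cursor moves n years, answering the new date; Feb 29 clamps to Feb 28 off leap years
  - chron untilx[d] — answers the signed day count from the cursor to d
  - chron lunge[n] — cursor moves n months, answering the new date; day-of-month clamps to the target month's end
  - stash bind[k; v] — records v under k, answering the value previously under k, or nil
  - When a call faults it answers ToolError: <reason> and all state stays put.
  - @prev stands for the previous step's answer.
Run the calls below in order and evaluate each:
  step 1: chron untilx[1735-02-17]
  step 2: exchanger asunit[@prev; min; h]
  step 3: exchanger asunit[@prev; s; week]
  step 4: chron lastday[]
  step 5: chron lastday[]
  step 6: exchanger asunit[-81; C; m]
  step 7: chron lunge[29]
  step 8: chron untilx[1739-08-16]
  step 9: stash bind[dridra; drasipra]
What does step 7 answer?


Answer: 1738-09-30

Derivation:
-- chron untilx(d='1735-02-17') => -420
-- exchanger asunit(v='@prev', u_from='min', u_to='h') => -7
-- exchanger asunit(v='@prev', u_from='s', u_to='week') => -1/86400
-- chron lastday() => 1736-04-30
-- chron lastday() => 1736-04-30
-- exchanger asunit(v='-81', u_from='C', u_to='m') => ToolError: incompatible units
-- chron lunge(n='29') => 1738-09-30
-- chron untilx(d='1739-08-16') => 320
-- stash bind(k='dridra', v='drasipra') => nil


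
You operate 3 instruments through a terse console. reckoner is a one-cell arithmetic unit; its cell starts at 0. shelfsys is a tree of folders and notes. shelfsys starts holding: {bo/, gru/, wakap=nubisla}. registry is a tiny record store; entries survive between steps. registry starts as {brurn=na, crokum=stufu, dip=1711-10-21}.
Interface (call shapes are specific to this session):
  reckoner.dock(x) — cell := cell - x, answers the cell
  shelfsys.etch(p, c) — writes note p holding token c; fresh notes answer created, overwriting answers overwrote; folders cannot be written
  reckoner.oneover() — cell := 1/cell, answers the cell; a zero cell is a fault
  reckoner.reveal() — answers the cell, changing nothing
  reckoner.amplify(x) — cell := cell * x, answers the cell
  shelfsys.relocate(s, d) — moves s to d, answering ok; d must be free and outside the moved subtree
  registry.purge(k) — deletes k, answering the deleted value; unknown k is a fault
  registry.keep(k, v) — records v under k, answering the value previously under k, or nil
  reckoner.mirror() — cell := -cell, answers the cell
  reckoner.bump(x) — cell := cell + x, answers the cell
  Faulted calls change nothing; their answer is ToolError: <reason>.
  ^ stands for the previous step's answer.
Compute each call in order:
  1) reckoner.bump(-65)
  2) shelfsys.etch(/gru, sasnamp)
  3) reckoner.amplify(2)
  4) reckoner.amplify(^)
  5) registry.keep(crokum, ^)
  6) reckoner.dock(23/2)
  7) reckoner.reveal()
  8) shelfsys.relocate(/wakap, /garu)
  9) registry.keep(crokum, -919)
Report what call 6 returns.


;; bump(x='-65') : -65
;; etch(p='/gru', c='sasnamp') : ToolError: is a directory
;; amplify(x='2') : -130
;; amplify(x='^') : 16900
;; keep(k='crokum', v='^') : stufu
;; dock(x='23/2') : 33777/2
;; reveal() : 33777/2
;; relocate(s='/wakap', d='/garu') : ok
;; keep(k='crokum', v='-919') : 16900

Answer: 33777/2


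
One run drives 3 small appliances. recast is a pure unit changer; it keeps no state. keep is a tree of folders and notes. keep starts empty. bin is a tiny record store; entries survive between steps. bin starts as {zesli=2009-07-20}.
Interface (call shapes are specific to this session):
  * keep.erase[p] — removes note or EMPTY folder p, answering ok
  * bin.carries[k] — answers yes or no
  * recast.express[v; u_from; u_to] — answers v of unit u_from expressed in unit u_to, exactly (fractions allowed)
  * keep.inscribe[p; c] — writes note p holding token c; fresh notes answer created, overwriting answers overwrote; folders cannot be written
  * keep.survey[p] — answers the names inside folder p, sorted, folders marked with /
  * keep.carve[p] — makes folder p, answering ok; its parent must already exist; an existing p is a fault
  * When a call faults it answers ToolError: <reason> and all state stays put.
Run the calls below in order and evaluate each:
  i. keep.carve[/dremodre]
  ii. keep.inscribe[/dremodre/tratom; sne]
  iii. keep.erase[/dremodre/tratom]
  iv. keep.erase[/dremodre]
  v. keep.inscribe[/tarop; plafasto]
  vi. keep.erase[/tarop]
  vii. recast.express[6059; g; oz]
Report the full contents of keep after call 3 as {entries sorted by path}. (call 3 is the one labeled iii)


[in] keep.carve p='/dremodre'
[out] ok
[in] keep.inscribe p='/dremodre/tratom' c='sne'
[out] created
[in] keep.erase p='/dremodre/tratom'
[out] ok
[in] keep.erase p='/dremodre'
[out] ok
[in] keep.inscribe p='/tarop' c='plafasto'
[out] created
[in] keep.erase p='/tarop'
[out] ok
[in] recast.express v='6059' u_from='g' u_to='oz'
[out] 9694400000/45359237

Answer: {dremodre/}


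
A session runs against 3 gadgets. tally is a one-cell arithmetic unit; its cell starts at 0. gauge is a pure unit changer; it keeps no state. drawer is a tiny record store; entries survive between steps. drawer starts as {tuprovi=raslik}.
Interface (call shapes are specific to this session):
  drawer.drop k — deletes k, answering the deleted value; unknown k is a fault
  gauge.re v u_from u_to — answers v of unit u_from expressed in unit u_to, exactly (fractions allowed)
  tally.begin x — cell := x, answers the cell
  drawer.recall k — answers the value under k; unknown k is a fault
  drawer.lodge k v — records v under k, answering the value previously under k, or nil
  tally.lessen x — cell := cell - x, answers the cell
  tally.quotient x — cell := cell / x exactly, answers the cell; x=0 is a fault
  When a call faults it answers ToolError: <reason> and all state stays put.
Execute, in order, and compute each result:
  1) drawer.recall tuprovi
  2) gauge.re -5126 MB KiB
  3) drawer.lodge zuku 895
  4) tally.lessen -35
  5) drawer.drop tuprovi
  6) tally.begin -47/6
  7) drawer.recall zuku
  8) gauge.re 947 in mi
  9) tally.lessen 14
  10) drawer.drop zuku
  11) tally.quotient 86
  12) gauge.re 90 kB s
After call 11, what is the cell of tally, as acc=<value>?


Calling recall(k→tuprovi), and get raslik.
Then re(v→-5126, u_from→MB, u_to→KiB), and see -40046875/8.
Calling lodge(k→zuku, v→895), → nil.
Now I run lessen(x→-35), yielding 35.
Now I run drop(k→tuprovi), → raslik.
I call begin(x→-47/6), giving -47/6.
I run recall(k→zuku), — result: 895.
Then re(v→947, u_from→in, u_to→mi), which returns 947/63360.
I call lessen(x→14), yielding -131/6.
I try drop(k→zuku), → 895.
Calling quotient(x→86), and see -131/516.
I invoke re(v→90, u_from→kB, u_to→s), and get ToolError: incompatible units.

Answer: acc=-131/516


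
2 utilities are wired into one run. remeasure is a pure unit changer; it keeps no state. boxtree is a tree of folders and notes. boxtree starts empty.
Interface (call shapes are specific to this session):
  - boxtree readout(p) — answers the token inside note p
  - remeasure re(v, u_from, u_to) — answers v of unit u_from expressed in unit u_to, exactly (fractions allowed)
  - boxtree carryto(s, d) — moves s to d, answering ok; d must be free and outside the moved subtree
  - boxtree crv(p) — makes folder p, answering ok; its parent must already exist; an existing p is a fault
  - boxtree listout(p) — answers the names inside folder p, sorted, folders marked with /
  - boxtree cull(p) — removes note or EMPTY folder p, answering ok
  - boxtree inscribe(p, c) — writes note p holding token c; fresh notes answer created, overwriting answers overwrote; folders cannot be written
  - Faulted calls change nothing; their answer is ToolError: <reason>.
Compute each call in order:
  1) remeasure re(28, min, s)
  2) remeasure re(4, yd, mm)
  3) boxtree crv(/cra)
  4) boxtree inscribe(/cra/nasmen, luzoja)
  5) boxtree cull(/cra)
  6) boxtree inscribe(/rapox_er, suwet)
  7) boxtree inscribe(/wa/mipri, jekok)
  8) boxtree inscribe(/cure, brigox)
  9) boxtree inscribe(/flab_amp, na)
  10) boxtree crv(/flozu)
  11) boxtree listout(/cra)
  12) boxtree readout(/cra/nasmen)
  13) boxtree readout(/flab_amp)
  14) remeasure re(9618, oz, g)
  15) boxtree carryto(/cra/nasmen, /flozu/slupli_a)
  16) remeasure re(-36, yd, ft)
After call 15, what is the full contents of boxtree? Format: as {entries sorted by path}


>> remeasure re(v='28', u_from='min', u_to='s')
<< 1680
>> remeasure re(v='4', u_from='yd', u_to='mm')
<< 18288/5
>> boxtree crv(p='/cra')
<< ok
>> boxtree inscribe(p='/cra/nasmen', c='luzoja')
<< created
>> boxtree cull(p='/cra')
<< ToolError: not empty
>> boxtree inscribe(p='/rapox_er', c='suwet')
<< created
>> boxtree inscribe(p='/wa/mipri', c='jekok')
<< ToolError: no parent
>> boxtree inscribe(p='/cure', c='brigox')
<< created
>> boxtree inscribe(p='/flab_amp', c='na')
<< created
>> boxtree crv(p='/flozu')
<< ok
>> boxtree listout(p='/cra')
<< [nasmen]
>> boxtree readout(p='/cra/nasmen')
<< luzoja
>> boxtree readout(p='/flab_amp')
<< na
>> remeasure re(v='9618', u_from='oz', u_to='g')
<< 218132570733/800000
>> boxtree carryto(s='/cra/nasmen', d='/flozu/slupli_a')
<< ok
>> remeasure re(v='-36', u_from='yd', u_to='ft')
<< -108

Answer: {cra/, cure=brigox, flab_amp=na, flozu/, flozu/slupli_a=luzoja, rapox_er=suwet}


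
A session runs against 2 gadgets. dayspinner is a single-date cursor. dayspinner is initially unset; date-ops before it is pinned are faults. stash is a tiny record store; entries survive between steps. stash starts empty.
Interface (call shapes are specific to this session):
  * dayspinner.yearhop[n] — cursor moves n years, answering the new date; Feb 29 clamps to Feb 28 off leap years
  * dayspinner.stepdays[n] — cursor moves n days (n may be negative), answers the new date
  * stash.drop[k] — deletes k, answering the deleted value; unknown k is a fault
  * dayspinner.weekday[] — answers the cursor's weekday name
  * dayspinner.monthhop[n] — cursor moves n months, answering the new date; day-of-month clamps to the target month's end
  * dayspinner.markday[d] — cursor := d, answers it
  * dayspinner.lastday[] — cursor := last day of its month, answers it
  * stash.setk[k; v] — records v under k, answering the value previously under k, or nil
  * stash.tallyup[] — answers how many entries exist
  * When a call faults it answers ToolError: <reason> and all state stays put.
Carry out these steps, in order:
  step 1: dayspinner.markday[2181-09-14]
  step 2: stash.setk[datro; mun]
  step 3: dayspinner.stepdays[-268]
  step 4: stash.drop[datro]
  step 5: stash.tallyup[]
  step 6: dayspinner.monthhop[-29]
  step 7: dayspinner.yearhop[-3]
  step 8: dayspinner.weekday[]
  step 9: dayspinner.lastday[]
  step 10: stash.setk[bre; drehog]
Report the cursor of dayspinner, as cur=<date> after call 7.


Act: dayspinner.markday[d=2181-09-14]
Obs: 2181-09-14
Act: stash.setk[k=datro; v=mun]
Obs: nil
Act: dayspinner.stepdays[n=-268]
Obs: 2180-12-20
Act: stash.drop[k=datro]
Obs: mun
Act: stash.tallyup[]
Obs: 0
Act: dayspinner.monthhop[n=-29]
Obs: 2178-07-20
Act: dayspinner.yearhop[n=-3]
Obs: 2175-07-20
Act: dayspinner.weekday[]
Obs: Thursday
Act: dayspinner.lastday[]
Obs: 2175-07-31
Act: stash.setk[k=bre; v=drehog]
Obs: nil

Answer: cur=2175-07-20


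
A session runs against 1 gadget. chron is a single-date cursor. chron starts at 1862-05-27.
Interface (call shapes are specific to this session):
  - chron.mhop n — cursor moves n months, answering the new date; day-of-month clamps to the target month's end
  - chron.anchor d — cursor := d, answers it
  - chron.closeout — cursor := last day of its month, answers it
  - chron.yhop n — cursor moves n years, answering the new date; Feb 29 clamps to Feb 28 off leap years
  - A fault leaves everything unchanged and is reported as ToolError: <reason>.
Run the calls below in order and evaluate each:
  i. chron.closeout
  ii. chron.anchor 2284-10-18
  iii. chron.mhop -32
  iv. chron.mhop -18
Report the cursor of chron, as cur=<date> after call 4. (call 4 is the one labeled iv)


Answer: cur=2280-08-18

Derivation:
-> chron.closeout()
<- 1862-05-31
-> chron.anchor(2284-10-18)
<- 2284-10-18
-> chron.mhop(-32)
<- 2282-02-18
-> chron.mhop(-18)
<- 2280-08-18


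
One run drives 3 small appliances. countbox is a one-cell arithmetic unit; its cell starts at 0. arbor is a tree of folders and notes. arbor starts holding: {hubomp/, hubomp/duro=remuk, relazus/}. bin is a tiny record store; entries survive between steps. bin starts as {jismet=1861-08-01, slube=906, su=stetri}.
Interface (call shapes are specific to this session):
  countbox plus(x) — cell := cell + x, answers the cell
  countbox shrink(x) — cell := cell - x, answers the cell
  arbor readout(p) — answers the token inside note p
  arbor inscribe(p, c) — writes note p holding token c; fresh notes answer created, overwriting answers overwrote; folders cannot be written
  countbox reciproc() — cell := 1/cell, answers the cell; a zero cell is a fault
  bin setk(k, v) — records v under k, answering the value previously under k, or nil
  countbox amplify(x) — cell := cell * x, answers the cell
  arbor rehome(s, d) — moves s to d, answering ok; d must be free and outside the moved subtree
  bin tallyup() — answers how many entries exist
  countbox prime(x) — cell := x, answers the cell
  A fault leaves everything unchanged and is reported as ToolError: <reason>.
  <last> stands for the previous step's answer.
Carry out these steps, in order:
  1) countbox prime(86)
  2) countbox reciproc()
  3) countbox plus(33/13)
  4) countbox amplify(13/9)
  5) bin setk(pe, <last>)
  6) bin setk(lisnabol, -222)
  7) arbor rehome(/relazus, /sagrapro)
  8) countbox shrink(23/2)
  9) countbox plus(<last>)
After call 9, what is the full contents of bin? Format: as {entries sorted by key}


CALL countbox prime[x='86']
RET  86
CALL countbox reciproc[]
RET  1/86
CALL countbox plus[x='33/13']
RET  2851/1118
CALL countbox amplify[x='13/9']
RET  2851/774
CALL bin setk[k='pe'; v='<last>']
RET  nil
CALL bin setk[k='lisnabol'; v='-222']
RET  nil
CALL arbor rehome[s='/relazus'; d='/sagrapro']
RET  ok
CALL countbox shrink[x='23/2']
RET  -3025/387
CALL countbox plus[x='<last>']
RET  -6050/387

Answer: {jismet=1861-08-01, lisnabol=-222, pe=2851/774, slube=906, su=stetri}


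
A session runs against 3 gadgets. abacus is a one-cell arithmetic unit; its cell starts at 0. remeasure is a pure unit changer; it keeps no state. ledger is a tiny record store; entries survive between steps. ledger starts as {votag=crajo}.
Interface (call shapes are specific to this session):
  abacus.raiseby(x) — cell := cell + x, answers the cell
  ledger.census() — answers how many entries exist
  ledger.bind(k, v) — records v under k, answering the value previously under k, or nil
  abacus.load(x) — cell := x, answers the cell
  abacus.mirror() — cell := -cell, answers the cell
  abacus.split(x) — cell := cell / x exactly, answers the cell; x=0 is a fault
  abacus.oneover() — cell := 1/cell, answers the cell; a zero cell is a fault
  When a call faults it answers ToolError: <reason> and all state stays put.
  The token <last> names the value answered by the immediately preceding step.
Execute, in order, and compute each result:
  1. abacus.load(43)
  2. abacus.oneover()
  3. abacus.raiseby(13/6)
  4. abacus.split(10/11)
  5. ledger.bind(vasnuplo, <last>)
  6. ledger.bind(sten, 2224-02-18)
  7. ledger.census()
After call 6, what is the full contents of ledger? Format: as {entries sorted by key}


Answer: {sten=2224-02-18, vasnuplo=1243/516, votag=crajo}

Derivation:
[in] abacus.load x→43
= 43
[in] abacus.oneover
= 1/43
[in] abacus.raiseby x→13/6
= 565/258
[in] abacus.split x→10/11
= 1243/516
[in] ledger.bind k→vasnuplo v→<last>
= nil
[in] ledger.bind k→sten v→2224-02-18
= nil
[in] ledger.census
= 3


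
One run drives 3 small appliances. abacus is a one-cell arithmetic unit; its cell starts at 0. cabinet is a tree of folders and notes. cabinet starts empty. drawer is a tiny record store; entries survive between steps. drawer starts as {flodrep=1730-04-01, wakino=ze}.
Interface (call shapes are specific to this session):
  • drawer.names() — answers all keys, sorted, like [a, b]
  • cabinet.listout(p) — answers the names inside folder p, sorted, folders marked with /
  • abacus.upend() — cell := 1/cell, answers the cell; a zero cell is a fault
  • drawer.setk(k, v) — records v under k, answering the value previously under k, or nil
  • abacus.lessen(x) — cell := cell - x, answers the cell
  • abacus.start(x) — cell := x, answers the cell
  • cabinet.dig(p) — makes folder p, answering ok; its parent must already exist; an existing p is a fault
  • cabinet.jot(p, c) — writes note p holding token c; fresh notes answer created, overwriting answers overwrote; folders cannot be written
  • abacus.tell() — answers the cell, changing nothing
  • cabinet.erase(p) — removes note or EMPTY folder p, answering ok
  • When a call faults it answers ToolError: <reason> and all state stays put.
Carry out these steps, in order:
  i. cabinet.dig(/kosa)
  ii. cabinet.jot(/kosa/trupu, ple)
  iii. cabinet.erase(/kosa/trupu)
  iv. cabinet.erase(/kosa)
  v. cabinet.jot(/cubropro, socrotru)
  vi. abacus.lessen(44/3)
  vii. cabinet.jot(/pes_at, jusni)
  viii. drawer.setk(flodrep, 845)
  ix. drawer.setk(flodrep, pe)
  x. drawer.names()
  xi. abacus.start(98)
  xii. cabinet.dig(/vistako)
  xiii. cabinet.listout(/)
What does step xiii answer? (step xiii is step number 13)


Do: dig[p→/kosa]
See: ok
Do: jot[p→/kosa/trupu; c→ple]
See: created
Do: erase[p→/kosa/trupu]
See: ok
Do: erase[p→/kosa]
See: ok
Do: jot[p→/cubropro; c→socrotru]
See: created
Do: lessen[x→44/3]
See: -44/3
Do: jot[p→/pes_at; c→jusni]
See: created
Do: setk[k→flodrep; v→845]
See: 1730-04-01
Do: setk[k→flodrep; v→pe]
See: 845
Do: names[]
See: [flodrep, wakino]
Do: start[x→98]
See: 98
Do: dig[p→/vistako]
See: ok
Do: listout[p→/]
See: [cubropro, pes_at, vistako/]

Answer: [cubropro, pes_at, vistako/]


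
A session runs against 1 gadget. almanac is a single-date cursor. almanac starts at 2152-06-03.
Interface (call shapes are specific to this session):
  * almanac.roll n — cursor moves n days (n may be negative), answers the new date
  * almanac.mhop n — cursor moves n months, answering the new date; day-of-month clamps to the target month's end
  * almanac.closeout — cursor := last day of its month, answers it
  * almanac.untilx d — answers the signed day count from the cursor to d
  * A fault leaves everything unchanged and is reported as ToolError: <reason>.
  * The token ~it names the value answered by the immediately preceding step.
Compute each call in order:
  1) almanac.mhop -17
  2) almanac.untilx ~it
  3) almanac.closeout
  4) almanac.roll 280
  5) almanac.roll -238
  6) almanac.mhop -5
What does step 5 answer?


Act: almanac.mhop[-17]
Obs: 2151-01-03
Act: almanac.untilx[~it]
Obs: 0
Act: almanac.closeout[]
Obs: 2151-01-31
Act: almanac.roll[280]
Obs: 2151-11-07
Act: almanac.roll[-238]
Obs: 2151-03-14
Act: almanac.mhop[-5]
Obs: 2150-10-14

Answer: 2151-03-14
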